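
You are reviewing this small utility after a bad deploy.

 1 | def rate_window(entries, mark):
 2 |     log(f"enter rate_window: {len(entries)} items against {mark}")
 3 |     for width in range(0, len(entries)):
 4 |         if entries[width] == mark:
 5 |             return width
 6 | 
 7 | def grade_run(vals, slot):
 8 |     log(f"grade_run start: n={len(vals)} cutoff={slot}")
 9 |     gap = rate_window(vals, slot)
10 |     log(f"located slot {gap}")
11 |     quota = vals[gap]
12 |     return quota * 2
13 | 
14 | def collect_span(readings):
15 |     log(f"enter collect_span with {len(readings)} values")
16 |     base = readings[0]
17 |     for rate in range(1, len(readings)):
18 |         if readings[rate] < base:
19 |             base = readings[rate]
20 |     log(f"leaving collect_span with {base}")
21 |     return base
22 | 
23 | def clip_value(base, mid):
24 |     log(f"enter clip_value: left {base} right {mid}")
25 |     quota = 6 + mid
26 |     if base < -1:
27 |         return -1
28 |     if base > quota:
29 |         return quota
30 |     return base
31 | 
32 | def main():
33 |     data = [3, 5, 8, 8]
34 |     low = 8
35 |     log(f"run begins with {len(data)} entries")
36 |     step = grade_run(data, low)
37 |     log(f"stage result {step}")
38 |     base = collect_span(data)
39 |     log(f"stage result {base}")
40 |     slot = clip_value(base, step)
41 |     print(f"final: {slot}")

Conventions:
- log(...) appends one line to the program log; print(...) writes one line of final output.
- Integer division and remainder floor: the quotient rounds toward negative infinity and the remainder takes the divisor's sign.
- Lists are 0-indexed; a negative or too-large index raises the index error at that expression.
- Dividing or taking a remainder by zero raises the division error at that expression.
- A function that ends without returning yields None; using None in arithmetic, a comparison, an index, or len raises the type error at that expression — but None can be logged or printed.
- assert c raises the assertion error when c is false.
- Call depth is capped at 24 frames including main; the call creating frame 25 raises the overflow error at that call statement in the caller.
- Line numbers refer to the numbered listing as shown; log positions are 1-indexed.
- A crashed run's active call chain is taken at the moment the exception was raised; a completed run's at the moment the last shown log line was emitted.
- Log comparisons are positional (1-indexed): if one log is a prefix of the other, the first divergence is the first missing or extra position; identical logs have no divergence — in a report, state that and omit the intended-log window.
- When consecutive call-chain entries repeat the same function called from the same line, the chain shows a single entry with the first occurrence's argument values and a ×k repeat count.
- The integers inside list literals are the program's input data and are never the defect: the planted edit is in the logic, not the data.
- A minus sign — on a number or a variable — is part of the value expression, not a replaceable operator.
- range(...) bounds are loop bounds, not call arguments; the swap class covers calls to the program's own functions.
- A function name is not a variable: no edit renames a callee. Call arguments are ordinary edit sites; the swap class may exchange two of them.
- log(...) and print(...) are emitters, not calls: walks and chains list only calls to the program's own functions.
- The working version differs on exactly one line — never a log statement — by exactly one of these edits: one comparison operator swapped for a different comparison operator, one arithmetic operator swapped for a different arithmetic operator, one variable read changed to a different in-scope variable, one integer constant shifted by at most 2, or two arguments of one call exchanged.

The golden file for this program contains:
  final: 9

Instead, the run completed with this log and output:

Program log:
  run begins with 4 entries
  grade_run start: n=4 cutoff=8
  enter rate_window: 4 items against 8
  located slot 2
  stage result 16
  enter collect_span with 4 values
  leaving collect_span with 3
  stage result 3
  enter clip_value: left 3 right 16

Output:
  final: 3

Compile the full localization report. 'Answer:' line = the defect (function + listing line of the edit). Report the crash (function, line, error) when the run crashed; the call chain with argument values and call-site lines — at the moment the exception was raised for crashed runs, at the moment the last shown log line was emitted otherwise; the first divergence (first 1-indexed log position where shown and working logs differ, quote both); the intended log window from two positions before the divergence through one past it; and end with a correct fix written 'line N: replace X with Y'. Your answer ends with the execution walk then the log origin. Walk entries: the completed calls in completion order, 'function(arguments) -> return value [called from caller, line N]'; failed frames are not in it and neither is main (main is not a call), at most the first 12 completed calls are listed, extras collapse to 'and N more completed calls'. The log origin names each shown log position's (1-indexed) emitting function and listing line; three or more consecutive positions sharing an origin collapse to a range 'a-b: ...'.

Answer: the defect is in main at line 40.
Key fact: Position 9 is the first bad log line: 'enter clip_value: left 3 right 16' should read 'enter clip_value: left 16 right 3'.
Call chain: main -> clip_value(3, 16) (called at line 40).
First divergence: position 9 — shown 'enter clip_value: left 3 right 16', intended 'enter clip_value: left 16 right 3'.
Intended log window:
  7: leaving collect_span with 3
  8: stage result 3
  9: enter clip_value: left 16 right 3
Execution walk:
  rate_window([3, 5, 8, 8], 8) -> 2  [called from grade_run, line 9]
  grade_run([3, 5, 8, 8], 8) -> 16  [called from main, line 36]
  collect_span([3, 5, 8, 8]) -> 3  [called from main, line 38]
  clip_value(3, 16) -> 3  [called from main, line 40]
Log line origins:
  1: logged in main at line 35
  2: logged in grade_run at line 8
  3: logged in rate_window at line 2
  4: logged in grade_run at line 10
  5: logged in main at line 37
  6: logged in collect_span at line 15
  7: logged in collect_span at line 20
  8: logged in main at line 39
  9: logged in clip_value at line 24
A correct fix: line 40: replace `clip_value(base, step)` with `clip_value(step, base)`.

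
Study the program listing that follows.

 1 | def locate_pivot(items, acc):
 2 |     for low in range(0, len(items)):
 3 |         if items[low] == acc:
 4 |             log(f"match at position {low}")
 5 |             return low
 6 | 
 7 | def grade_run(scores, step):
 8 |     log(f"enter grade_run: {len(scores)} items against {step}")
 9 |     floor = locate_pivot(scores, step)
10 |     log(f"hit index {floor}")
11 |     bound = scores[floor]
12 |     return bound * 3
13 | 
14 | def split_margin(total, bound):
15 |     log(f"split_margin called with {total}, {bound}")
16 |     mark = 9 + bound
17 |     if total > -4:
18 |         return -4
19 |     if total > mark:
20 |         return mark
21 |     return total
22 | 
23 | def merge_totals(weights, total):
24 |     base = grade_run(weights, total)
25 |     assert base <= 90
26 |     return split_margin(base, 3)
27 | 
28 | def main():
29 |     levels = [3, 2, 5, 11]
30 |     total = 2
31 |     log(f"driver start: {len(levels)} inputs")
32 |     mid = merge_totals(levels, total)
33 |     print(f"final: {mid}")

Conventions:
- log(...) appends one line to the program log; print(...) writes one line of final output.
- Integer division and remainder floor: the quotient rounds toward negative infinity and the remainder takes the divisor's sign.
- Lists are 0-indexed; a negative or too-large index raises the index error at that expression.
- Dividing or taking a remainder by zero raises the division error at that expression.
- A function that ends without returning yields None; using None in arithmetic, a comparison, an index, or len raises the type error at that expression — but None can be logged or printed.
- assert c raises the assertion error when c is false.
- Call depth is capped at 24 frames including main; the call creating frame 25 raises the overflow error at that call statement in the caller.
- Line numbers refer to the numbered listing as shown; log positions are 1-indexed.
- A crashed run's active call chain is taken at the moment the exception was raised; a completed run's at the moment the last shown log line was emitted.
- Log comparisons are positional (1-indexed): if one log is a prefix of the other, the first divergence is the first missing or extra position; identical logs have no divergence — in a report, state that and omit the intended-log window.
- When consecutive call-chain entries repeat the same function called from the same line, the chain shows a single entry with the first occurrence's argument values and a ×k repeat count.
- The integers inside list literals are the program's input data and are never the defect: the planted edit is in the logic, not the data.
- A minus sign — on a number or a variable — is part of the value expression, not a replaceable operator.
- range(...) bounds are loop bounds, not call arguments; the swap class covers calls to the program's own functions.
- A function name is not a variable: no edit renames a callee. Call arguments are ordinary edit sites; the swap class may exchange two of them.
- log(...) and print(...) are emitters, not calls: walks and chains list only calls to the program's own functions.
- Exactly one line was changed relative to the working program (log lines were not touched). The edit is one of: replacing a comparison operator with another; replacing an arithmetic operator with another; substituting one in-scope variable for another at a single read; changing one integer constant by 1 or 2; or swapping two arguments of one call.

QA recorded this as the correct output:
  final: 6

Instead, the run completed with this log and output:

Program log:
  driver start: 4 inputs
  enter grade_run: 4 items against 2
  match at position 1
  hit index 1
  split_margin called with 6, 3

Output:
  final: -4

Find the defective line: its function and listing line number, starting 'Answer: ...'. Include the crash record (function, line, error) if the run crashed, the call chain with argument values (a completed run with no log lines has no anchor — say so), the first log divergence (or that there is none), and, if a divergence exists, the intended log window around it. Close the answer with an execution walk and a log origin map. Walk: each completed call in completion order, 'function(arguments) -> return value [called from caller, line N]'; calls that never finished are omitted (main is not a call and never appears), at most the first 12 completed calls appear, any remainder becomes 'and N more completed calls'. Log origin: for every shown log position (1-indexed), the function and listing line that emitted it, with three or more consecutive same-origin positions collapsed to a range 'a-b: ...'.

Answer: the defect is in split_margin at line 17.
The tell: The two runs log identically and part ways only at the printed values.
Call chain: main -> merge_totals([3, 2, 5, 11], 2) (called at line 32) -> split_margin(6, 3) (called at line 26).
First divergence: none (the log streams are identical).
Execution walk:
  locate_pivot([3, 2, 5, 11], 2) -> 1  [called from grade_run, line 9]
  grade_run([3, 2, 5, 11], 2) -> 6  [called from merge_totals, line 24]
  split_margin(6, 3) -> -4  [called from merge_totals, line 26]
  merge_totals([3, 2, 5, 11], 2) -> -4  [called from main, line 32]
Log origin:
  1 — main, line 31
  2 — grade_run, line 8
  3 — locate_pivot, line 4
  4 — grade_run, line 10
  5 — split_margin, line 15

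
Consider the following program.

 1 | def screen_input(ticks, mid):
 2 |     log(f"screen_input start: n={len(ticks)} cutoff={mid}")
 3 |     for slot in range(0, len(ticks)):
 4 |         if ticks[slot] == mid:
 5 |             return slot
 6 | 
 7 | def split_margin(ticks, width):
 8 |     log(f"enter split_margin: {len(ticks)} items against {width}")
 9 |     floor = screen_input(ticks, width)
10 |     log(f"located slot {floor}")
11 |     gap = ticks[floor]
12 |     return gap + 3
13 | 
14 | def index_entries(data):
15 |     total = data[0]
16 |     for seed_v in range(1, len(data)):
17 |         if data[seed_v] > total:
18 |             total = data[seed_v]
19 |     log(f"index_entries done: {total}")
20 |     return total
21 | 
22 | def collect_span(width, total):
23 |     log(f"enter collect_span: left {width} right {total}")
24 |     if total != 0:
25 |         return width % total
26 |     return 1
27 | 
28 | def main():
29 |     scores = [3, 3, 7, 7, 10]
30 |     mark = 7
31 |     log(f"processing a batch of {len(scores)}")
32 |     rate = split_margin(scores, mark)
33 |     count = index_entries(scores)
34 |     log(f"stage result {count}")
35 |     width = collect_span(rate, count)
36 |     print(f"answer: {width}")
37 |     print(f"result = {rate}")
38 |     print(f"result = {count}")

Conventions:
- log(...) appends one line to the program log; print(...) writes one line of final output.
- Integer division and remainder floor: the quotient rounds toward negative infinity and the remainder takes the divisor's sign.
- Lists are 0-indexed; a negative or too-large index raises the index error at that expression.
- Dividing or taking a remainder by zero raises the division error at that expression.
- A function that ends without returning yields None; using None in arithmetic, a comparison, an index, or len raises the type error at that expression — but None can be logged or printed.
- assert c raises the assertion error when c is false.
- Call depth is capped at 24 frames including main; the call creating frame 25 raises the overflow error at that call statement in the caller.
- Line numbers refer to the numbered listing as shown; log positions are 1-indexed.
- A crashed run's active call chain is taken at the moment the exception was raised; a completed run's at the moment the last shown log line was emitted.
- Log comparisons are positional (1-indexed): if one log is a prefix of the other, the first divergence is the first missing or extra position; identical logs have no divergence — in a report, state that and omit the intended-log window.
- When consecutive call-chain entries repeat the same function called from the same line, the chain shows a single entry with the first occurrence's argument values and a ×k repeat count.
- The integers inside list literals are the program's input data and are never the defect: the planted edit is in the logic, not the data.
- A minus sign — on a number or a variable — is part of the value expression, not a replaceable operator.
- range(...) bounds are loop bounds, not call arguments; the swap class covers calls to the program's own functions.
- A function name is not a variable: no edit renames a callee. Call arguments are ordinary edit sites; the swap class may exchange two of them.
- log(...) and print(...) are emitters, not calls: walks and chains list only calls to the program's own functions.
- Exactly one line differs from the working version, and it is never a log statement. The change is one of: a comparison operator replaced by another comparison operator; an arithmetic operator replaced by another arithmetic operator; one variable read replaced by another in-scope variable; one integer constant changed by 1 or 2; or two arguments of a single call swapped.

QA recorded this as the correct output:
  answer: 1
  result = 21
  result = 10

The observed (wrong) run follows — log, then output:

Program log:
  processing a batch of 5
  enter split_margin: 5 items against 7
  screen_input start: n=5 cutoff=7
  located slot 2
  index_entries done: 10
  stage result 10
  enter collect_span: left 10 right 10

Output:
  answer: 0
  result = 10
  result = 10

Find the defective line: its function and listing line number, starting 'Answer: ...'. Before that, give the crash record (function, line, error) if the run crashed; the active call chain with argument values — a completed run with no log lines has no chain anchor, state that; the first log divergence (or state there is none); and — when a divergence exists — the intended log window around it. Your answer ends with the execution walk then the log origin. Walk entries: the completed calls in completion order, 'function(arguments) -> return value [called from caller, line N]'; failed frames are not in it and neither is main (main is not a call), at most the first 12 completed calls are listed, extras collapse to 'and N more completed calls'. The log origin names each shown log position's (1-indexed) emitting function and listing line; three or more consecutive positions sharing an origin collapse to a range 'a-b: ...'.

Answer: the defect is in split_margin at line 12.
Core observation: Everything matches until log position 7, which reads 'enter collect_span: left 10 right 10' in place of 'enter collect_span: left 21 right 10'.
Call chain: main -> collect_span(10, 10) (called at line 35).
First divergence: position 7; shown 'enter collect_span: left 10 right 10' vs intended 'enter collect_span: left 21 right 10'.
Intended log window:
  5: index_entries done: 10
  6: stage result 10
  7: enter collect_span: left 21 right 10
Execution walk:
  screen_input([3, 3, 7, 7, 10], 7) -> 2  [called from split_margin, line 9]
  split_margin([3, 3, 7, 7, 10], 7) -> 10  [called from main, line 32]
  index_entries([3, 3, 7, 7, 10]) -> 10  [called from main, line 33]
  collect_span(10, 10) -> 0  [called from main, line 35]
Log line origins:
  1 — main, line 31
  2 — split_margin, line 8
  3 — screen_input, line 2
  4 — split_margin, line 10
  5 — index_entries, line 19
  6 — main, line 34
  7 — collect_span, line 23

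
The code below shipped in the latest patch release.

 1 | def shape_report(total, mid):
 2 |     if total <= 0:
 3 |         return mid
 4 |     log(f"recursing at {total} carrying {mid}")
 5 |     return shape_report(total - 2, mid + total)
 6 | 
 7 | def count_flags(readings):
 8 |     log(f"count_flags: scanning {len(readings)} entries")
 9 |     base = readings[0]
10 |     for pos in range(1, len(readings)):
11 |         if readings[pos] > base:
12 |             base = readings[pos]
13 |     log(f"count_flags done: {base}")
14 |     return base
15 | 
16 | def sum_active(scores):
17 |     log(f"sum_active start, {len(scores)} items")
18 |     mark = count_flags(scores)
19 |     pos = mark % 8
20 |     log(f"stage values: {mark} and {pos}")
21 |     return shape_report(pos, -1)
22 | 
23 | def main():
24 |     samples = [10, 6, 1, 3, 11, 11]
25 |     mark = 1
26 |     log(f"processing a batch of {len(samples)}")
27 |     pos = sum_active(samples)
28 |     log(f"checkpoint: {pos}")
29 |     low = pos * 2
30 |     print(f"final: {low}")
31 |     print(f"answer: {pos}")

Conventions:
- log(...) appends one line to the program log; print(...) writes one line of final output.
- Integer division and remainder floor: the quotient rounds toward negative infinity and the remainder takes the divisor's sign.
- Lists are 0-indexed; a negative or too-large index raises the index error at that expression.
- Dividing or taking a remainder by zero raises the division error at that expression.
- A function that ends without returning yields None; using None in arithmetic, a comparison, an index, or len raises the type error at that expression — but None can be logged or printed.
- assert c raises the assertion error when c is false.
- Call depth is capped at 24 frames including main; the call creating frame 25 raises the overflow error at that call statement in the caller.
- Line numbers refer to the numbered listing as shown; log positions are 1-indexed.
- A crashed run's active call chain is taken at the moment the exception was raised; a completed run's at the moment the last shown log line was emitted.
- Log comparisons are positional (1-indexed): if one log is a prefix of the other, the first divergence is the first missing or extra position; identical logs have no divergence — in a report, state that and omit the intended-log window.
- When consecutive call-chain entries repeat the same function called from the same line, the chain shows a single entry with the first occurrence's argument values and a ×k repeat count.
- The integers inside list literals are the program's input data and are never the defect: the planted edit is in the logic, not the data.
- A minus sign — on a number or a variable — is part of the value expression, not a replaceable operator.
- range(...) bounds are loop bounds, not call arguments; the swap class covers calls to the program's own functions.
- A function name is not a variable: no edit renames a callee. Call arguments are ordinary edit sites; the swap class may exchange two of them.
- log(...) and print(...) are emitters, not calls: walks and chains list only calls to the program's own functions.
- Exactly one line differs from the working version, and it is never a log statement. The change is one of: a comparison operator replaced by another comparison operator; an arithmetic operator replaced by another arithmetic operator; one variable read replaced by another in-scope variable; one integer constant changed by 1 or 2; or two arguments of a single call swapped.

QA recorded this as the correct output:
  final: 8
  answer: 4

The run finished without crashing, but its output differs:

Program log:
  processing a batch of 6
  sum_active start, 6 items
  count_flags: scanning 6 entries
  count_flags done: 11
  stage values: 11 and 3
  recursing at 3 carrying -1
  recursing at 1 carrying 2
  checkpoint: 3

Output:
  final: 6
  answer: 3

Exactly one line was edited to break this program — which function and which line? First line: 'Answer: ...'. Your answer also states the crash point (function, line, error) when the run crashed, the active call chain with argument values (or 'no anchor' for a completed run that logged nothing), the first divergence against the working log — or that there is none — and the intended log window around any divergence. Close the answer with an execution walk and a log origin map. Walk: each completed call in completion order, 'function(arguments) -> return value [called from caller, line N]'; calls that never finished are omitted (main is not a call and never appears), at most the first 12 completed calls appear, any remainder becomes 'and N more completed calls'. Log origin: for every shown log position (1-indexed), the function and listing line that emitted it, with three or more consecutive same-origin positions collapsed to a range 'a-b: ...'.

Answer: the defect is in sum_active at line 21.
Key observation: Log line 6 is where behavior first shows: 'recursing at 3 carrying -1' appears instead of 'recursing at 3 carrying 0'.
Call chain: main.
First divergence: at position 6 the run shows 'recursing at 3 carrying -1' where the working version logs 'recursing at 3 carrying 0'.
Intended log window:
  4: count_flags done: 11
  5: stage values: 11 and 3
  6: recursing at 3 carrying 0
  7: recursing at 1 carrying 3
Execution walk:
  count_flags([10, 6, 1, 3, 11, 11]) -> 11  [called from sum_active, line 18]
  shape_report(-1, 3) -> 3  [called from shape_report, line 5]
  shape_report(1, 2) -> 3  [called from shape_report, line 5]
  shape_report(3, -1) -> 3  [called from sum_active, line 21]
  sum_active([10, 6, 1, 3, 11, 11]) -> 3  [called from main, line 27]
Log line origins:
  1 — main, line 26
  2 — sum_active, line 17
  3 — count_flags, line 8
  4 — count_flags, line 13
  5 — sum_active, line 20
  6 — shape_report, line 4
  7 — shape_report, line 4
  8 — main, line 28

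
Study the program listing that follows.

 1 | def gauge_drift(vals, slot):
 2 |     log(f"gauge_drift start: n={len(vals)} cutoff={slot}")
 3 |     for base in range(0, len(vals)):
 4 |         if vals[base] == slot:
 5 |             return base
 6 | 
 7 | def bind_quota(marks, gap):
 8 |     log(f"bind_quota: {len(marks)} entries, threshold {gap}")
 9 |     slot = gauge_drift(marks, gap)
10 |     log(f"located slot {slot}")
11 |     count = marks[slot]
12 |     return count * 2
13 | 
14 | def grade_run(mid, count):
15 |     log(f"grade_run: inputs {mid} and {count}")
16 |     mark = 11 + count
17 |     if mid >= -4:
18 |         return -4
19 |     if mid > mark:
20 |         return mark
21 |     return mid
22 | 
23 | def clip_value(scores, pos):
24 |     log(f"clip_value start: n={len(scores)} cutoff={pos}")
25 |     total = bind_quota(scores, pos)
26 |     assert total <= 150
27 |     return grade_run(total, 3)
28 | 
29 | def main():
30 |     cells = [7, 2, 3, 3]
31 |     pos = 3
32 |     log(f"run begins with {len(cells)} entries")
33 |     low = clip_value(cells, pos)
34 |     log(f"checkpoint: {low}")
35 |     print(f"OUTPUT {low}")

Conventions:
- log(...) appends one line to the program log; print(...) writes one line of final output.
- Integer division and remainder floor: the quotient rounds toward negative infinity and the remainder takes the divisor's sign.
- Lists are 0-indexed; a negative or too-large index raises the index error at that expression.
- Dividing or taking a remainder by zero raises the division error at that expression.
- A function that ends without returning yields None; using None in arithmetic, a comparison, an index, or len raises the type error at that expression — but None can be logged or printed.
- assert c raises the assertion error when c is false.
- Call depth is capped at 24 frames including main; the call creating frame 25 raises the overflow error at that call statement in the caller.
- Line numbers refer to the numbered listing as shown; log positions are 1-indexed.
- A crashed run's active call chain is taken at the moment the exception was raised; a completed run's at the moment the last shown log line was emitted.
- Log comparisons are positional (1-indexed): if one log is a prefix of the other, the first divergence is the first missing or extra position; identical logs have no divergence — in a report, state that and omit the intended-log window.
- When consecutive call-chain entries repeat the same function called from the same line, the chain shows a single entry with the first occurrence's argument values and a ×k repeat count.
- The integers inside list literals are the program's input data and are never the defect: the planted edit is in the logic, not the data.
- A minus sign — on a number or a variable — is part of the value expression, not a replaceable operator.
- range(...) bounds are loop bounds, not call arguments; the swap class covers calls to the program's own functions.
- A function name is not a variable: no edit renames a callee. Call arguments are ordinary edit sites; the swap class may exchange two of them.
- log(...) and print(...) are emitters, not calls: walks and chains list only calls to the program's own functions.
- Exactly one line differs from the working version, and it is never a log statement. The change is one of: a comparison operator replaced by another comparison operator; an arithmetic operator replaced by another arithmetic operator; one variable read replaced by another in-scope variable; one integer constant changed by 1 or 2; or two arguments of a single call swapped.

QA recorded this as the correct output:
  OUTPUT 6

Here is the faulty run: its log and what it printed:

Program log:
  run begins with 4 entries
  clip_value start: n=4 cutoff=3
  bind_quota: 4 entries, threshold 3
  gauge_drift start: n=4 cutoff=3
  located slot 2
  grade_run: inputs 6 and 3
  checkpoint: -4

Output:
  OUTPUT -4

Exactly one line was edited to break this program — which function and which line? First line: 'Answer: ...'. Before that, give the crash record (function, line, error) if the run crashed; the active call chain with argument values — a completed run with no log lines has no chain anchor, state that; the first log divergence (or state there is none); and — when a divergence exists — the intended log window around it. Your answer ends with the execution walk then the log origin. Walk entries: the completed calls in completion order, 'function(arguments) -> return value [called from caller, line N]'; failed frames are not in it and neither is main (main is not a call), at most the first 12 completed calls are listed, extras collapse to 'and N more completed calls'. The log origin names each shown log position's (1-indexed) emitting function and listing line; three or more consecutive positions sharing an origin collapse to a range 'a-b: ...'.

Answer: the defect is in grade_run at line 17.
Key fact: Log line 7 is where behavior first shows: 'checkpoint: -4' appears instead of 'checkpoint: 6'.
Call chain: main.
First divergence: position 7; shown 'checkpoint: -4' vs intended 'checkpoint: 6'.
Intended log window:
  5: located slot 2
  6: grade_run: inputs 6 and 3
  7: checkpoint: 6
Execution walk:
  gauge_drift([7, 2, 3, 3], 3) -> 2  [called from bind_quota, line 9]
  bind_quota([7, 2, 3, 3], 3) -> 6  [called from clip_value, line 25]
  grade_run(6, 3) -> -4  [called from clip_value, line 27]
  clip_value([7, 2, 3, 3], 3) -> -4  [called from main, line 33]
Log origins:
  1: emitted by main (line 32)
  2: emitted by clip_value (line 24)
  3: emitted by bind_quota (line 8)
  4: emitted by gauge_drift (line 2)
  5: emitted by bind_quota (line 10)
  6: emitted by grade_run (line 15)
  7: emitted by main (line 34)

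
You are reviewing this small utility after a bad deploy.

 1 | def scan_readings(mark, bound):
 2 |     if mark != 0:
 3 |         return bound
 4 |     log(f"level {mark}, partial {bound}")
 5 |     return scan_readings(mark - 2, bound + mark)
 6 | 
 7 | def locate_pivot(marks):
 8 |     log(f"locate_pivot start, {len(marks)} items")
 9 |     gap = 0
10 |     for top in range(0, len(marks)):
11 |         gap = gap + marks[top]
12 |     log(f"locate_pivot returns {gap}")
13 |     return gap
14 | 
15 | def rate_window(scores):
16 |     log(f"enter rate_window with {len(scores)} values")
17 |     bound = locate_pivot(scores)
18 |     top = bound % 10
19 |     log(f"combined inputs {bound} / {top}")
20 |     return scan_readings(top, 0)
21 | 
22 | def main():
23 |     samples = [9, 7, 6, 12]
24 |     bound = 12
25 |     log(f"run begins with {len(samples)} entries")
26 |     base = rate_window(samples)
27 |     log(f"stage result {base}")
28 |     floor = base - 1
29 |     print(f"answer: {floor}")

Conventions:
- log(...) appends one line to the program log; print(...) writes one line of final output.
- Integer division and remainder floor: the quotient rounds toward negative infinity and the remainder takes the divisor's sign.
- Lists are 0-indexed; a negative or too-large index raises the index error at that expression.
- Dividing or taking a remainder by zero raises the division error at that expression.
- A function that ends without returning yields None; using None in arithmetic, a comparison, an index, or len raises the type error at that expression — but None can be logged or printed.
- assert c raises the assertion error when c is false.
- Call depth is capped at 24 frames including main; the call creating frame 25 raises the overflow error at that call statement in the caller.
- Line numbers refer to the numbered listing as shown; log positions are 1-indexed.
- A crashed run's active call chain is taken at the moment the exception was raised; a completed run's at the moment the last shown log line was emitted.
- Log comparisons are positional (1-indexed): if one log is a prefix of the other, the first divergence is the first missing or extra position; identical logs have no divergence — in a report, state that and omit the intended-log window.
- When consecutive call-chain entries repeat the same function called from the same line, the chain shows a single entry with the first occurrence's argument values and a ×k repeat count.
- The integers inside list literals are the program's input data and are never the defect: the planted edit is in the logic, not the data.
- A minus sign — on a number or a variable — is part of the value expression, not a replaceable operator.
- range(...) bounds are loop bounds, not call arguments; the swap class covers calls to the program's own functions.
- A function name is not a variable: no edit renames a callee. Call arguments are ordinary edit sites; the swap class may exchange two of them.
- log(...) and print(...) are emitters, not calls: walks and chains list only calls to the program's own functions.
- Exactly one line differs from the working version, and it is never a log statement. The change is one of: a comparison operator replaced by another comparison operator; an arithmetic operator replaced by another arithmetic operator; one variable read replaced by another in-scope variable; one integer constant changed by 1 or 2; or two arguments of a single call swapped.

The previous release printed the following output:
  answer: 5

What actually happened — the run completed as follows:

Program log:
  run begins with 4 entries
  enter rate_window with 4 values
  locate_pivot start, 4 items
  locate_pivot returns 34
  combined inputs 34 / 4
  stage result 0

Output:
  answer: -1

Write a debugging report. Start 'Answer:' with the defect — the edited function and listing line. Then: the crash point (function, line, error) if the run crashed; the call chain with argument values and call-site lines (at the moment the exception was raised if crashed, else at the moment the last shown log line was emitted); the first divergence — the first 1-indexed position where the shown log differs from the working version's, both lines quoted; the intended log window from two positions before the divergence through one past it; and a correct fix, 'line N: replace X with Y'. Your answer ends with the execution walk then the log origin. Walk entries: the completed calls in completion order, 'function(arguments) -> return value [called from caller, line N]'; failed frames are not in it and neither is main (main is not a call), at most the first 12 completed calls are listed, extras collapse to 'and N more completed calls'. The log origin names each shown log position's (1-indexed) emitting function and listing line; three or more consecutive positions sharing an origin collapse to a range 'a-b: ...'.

Answer: the defect is in scan_readings at line 2.
Key fact: Position 6 is the first bad log line: 'stage result 0' should read 'level 4, partial 0'.
Call chain: main.
First divergence: position 6; shown 'stage result 0' vs intended 'level 4, partial 0'.
Intended log window:
  4: locate_pivot returns 34
  5: combined inputs 34 / 4
  6: level 4, partial 0
  7: level 2, partial 4
Execution walk:
  locate_pivot([9, 7, 6, 12]) -> 34  [called from rate_window, line 17]
  scan_readings(4, 0) -> 0  [called from rate_window, line 20]
  rate_window([9, 7, 6, 12]) -> 0  [called from main, line 26]
Origin of each log line:
  1: emitted by main (line 25)
  2: emitted by rate_window (line 16)
  3: emitted by locate_pivot (line 8)
  4: emitted by locate_pivot (line 12)
  5: emitted by rate_window (line 19)
  6: emitted by main (line 27)
A correct fix: line 2: replace `!=` with `<=`.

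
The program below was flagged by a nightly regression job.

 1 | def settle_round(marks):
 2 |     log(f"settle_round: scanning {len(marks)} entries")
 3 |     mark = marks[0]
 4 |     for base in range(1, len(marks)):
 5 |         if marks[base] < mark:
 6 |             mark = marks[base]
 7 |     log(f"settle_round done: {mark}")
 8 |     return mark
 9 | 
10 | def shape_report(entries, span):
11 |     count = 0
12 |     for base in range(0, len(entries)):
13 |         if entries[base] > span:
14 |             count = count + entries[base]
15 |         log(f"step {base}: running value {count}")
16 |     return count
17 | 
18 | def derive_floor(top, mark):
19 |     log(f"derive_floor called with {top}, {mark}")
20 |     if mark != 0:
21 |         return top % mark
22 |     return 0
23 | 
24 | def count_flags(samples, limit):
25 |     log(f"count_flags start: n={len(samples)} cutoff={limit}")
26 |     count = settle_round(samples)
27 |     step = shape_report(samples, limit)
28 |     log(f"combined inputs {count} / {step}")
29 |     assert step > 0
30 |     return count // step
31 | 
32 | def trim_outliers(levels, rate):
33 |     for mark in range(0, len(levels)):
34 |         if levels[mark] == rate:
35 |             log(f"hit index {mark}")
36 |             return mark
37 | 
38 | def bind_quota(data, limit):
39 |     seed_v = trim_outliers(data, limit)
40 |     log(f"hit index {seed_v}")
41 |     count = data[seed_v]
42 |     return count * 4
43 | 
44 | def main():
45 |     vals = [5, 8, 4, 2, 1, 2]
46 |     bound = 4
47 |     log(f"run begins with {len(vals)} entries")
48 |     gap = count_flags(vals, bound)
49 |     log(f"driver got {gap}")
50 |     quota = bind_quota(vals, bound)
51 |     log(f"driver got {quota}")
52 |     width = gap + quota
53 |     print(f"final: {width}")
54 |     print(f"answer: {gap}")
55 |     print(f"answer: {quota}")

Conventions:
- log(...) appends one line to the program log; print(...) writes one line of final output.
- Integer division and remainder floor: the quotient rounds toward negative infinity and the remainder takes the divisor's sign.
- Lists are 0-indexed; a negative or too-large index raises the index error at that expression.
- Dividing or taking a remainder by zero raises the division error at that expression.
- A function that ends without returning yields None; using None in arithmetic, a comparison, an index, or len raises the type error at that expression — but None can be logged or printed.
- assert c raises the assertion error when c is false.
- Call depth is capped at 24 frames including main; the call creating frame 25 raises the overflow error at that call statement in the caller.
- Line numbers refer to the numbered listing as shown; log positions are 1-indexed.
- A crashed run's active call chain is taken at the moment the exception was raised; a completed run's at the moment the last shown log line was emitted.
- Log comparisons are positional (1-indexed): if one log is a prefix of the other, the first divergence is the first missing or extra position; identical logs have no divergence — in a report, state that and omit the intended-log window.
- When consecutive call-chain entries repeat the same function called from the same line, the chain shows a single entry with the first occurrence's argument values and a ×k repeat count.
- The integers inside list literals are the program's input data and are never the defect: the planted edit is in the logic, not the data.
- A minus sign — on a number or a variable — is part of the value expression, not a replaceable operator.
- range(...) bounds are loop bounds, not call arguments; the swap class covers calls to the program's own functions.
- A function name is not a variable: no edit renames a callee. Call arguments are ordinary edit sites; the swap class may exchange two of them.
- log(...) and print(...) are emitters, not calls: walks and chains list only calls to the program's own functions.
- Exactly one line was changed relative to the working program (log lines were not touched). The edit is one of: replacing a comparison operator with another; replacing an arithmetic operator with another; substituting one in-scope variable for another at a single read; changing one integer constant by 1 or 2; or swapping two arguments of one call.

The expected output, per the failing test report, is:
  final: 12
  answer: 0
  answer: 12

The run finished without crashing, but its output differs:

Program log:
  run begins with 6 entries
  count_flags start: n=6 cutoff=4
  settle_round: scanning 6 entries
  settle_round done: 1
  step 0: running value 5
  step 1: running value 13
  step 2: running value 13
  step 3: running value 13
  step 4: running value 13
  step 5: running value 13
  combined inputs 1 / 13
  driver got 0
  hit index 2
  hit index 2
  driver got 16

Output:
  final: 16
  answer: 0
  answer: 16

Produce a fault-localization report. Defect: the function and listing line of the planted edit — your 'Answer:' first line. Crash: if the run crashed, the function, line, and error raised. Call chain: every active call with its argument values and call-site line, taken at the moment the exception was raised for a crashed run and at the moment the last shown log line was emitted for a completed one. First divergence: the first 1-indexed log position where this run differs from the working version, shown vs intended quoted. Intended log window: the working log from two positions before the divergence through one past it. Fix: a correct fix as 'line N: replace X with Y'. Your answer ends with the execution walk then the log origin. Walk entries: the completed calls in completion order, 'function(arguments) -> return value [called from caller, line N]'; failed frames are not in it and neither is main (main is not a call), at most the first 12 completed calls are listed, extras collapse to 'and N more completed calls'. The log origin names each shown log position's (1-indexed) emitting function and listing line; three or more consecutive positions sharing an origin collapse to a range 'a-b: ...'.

Answer: the defect is in bind_quota at line 42.
Key fact: The log first diverges at position 15: the faulty run prints 'driver got 16' where the working version prints 'driver got 12'.
Call chain: main.
First divergence: position 15; shown 'driver got 16' vs intended 'driver got 12'.
Intended log window:
  13: hit index 2
  14: hit index 2
  15: driver got 12
Execution walk:
  settle_round([5, 8, 4, 2, 1, 2]) -> 1  [called from count_flags, line 26]
  shape_report([5, 8, 4, 2, 1, 2], 4) -> 13  [called from count_flags, line 27]
  count_flags([5, 8, 4, 2, 1, 2], 4) -> 0  [called from main, line 48]
  trim_outliers([5, 8, 4, 2, 1, 2], 4) -> 2  [called from bind_quota, line 39]
  bind_quota([5, 8, 4, 2, 1, 2], 4) -> 16  [called from main, line 50]
Log origins:
  1 — main, line 47
  2 — count_flags, line 25
  3 — settle_round, line 2
  4 — settle_round, line 7
  5-10 — shape_report, line 15
  11 — count_flags, line 28
  12 — main, line 49
  13 — trim_outliers, line 35
  14 — bind_quota, line 40
  15 — main, line 51
A correct fix: line 42: replace `4` with `3`.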